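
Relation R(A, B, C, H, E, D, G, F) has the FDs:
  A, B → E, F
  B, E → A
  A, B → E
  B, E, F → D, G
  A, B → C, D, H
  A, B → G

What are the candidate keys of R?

No FD produces {B}, so it must be in every candidate key.
Closure of {A, B} is {A, B, C, D, E, F, G, H}, the whole schema; {A, B} is a candidate key.
Closure of {B, E} is {A, B, C, D, E, F, G, H}, the whole schema; {B, E} is a candidate key.
Any other superkey properly contains one of these, so there are no further candidate keys.

{A, B}, {B, E}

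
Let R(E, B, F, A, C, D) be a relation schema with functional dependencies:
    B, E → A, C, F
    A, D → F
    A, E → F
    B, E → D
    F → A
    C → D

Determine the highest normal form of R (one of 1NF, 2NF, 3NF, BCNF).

2NF

Candidate key: {B, E}. Prime attributes: {B, E}.
A, D → F: {A, D}⁺ = {A, D, F}, which is not all of the attributes, so the left side is not a superkey — BCNF is violated.
Because {F} is non-prime and the left side of A, D → F is not a superkey, the relation is not in 3NF.
Checking every proper subset of each key, none determines a non-prime attribute — 2NF is satisfied.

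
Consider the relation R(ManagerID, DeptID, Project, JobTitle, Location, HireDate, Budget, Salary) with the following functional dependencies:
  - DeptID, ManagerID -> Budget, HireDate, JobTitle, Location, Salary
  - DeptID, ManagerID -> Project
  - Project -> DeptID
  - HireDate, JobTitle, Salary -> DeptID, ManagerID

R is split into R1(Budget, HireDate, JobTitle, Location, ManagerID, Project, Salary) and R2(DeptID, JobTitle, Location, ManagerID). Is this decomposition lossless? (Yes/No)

No

Common attributes: {JobTitle, Location, ManagerID}; their closure is {JobTitle, Location, ManagerID}.
Neither R1 nor R2 is contained in that closure, so the decomposition is lossy.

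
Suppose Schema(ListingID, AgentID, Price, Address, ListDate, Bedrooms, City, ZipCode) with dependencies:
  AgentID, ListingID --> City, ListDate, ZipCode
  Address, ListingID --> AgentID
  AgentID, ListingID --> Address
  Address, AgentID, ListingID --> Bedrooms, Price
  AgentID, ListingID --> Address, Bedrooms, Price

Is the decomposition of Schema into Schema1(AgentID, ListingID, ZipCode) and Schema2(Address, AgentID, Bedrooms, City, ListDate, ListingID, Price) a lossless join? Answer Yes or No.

Schema1 ∩ Schema2 = {AgentID, ListingID}; its closure under F is {Address, AgentID, Bedrooms, City, ListDate, ListingID, Price, ZipCode}.
Since Schema1 ⊆ {Address, AgentID, Bedrooms, City, ListDate, ListingID, Price, ZipCode}, the intersection is a superkey of Schema1; the decomposition is lossless.

Yes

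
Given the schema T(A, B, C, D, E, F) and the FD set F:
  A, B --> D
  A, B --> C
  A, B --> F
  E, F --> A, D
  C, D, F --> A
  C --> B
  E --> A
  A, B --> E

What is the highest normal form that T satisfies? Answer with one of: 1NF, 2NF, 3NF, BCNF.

Candidate keys: {A, B}, {A, C}, {B, E}, {C, D, F}, {C, E}. Prime attributes: {A, B, C, D, E, F}.
E, F --> A, D: {E, F}⁺ = {A, D, E, F}, which is not all of the attributes, so the left side is not a superkey — BCNF is violated.
Its right-hand attributes {A, D} are all prime, as are those of every other non-superkey FD — the relation is in 3NF.

3NF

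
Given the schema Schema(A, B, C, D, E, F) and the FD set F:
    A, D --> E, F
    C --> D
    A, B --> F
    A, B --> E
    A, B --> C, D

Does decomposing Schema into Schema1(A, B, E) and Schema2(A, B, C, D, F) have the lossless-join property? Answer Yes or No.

Schema1 ∩ Schema2 = {A, B}; its closure under F is {A, B, C, D, E, F}.
Schema1 is contained in that closure, so Schema1 ∩ Schema2 --> Schema1 holds and the join is lossless.

Yes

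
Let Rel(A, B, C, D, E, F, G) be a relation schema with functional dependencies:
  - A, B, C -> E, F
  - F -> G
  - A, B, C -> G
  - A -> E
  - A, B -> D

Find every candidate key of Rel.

No FD produces {A, B, C}, so they must be in every candidate key.
Closure of {A, B, C} is {A, B, C, D, E, F, G}, the whole schema; {A, B, C} is a candidate key.
No smaller or unrelated set reaches every attribute, so there are no other keys.

{A, B, C}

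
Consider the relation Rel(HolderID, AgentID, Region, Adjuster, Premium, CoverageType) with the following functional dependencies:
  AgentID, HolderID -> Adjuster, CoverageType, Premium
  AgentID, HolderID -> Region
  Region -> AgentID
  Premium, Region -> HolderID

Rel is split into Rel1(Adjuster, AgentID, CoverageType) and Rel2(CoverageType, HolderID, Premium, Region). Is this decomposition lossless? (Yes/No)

Common attributes: {CoverageType}; their closure is {CoverageType}.
The closure covers neither Rel1 nor Rel2 entirely; the join is not lossless.

No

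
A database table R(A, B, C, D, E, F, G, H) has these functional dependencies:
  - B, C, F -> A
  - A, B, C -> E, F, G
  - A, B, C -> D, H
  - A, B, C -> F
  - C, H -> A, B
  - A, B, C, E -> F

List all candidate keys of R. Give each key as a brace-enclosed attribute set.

{C} never appears on the right of any FD, so every key must include it.
{C, H}⁺ = {A, B, C, D, E, F, G, H} — all of the relation — so {C, H} is a candidate key.
{A, B, C}⁺ = {A, B, C, D, E, F, G, H} — all of the relation — so {A, B, C} is a candidate key.
{B, C, F}⁺ = {A, B, C, D, E, F, G, H} — all of the relation — so {B, C, F} is a candidate key.
These are minimal and exhaustive — every other superkey contains one of them.

{A, B, C}, {B, C, F}, {C, H}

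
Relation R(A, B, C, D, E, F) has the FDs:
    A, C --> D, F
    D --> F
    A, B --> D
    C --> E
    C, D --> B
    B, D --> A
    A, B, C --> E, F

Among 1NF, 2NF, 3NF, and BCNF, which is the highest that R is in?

1NF

Candidate keys: {A, C}, {C, D}. Prime attributes: {A, C, D}.
D --> F: {D}⁺ = {D, F}, which is not all of the attributes, so the left side is not a superkey — BCNF is violated.
D --> F has non-prime {F} on the right and a non-superkey on the left, so 3NF fails.
The proper key subset {C} of {A, C} determines non-prime {E}, so the relation is not even in 2NF.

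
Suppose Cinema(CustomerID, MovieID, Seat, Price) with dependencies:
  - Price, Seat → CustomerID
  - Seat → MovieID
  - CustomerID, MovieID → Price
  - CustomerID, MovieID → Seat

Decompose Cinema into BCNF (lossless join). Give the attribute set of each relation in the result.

{CustomerID, Price, Seat}; {MovieID, Seat}

Candidate keys of the original relation: {CustomerID, MovieID}, {CustomerID, Seat}, {Price, Seat}.
{CustomerID, MovieID, Price, Seat}: {Seat} determines {MovieID, Seat} here but is not a superkey — split on Seat → MovieID, giving {MovieID, Seat} and {CustomerID, Price, Seat}.
{MovieID, Seat} has no BCNF violation.
{CustomerID, Price, Seat} has no BCNF violation.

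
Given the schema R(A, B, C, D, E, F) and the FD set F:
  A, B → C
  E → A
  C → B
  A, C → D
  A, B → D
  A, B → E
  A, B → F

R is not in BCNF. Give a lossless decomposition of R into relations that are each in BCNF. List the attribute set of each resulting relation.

Candidate keys of the original relation: {A, B}, {A, C}, {B, E}, {C, E}.
Within {A, B, C, D, E, F}: {E}⁺ ∩ {A, B, C, D, E, F} = {A, E}, not the whole set, so E → A violates BCNF; decompose into {A, E} and {B, C, D, E, F}.
{A, E} has no BCNF violation.
Within {B, C, D, E, F}: {C}⁺ ∩ {B, C, D, E, F} = {B, C}, not the whole set, so C → B violates BCNF; decompose into {B, C} and {C, D, E, F}.
{B, C} has no BCNF violation.
{C, D, E, F} has no BCNF violation.

{A, E}; {B, C}; {C, D, E, F}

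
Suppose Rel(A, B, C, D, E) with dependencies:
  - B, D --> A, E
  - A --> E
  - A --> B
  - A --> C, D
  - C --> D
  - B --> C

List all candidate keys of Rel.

{A}, {B}

{A}⁺ = {A, B, C, D, E} — all of the relation — so {A} is a candidate key.
{B}⁺ = {A, B, C, D, E} — all of the relation — so {B} is a candidate key.
No proper subset of any of these is a key, and no other minimal superkey exists.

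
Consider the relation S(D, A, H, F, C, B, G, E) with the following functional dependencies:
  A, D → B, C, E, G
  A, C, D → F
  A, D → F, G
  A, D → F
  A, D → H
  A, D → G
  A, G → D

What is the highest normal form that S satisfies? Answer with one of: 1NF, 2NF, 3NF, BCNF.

Candidate keys: {A, D}, {A, G}. Prime attributes: {A, D, G}.
The left-hand side of every FD is a superkey, so BCNF is satisfied.

BCNF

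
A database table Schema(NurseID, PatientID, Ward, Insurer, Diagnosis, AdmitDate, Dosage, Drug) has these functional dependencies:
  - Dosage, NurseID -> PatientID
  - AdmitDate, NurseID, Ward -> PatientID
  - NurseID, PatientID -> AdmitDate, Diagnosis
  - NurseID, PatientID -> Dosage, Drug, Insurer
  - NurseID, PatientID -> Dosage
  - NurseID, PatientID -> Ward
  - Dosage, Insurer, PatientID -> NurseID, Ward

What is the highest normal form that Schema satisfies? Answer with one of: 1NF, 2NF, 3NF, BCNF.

BCNF

Candidate keys: {AdmitDate, NurseID, Ward}, {Dosage, Insurer, PatientID}, {Dosage, NurseID}, {NurseID, PatientID}. Prime attributes: {AdmitDate, Dosage, Insurer, NurseID, PatientID, Ward}.
Every FD has a superkey on the left, so the relation is in BCNF.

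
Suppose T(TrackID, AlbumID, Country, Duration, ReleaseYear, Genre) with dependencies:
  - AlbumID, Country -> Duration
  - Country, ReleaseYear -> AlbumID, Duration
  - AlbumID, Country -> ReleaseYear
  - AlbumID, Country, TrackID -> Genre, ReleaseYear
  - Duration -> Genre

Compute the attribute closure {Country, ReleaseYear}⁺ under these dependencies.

Start with {Country, ReleaseYear}.
Country, ReleaseYear -> AlbumID, Duration applies; add {AlbumID, Duration} → now {AlbumID, Country, Duration, ReleaseYear}.
Duration -> Genre applies; add {Genre} → now {AlbumID, Country, Duration, Genre, ReleaseYear}.
No further FD applies.

{AlbumID, Country, Duration, Genre, ReleaseYear}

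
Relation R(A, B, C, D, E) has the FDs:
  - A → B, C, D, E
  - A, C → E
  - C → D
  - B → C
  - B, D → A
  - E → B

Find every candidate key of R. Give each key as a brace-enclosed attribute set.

Closure of {A} is {A, B, C, D, E}, the whole schema; {A} is a candidate key.
Closure of {B} is {A, B, C, D, E}, the whole schema; {B} is a candidate key.
Closure of {E} is {A, B, C, D, E}, the whole schema; {E} is a candidate key.
Any other superkey properly contains one of these, so there are no further candidate keys.

{A}, {B}, {E}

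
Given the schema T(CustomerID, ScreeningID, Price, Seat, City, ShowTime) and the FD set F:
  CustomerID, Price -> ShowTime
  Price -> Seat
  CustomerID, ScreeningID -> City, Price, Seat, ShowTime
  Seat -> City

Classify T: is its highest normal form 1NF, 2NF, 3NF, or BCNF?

Candidate key: {CustomerID, ScreeningID}. Prime attributes: {CustomerID, ScreeningID}.
CustomerID, Price -> ShowTime breaks BCNF: {CustomerID, Price}⁺ = {City, CustomerID, Price, Seat, ShowTime}, so {CustomerID, Price} is not a superkey.
CustomerID, Price -> ShowTime determines the non-prime attribute {ShowTime} from a non-superkey — 3NF is violated.
No proper subset of a key has a non-prime attribute in its closure, so there is no partial dependency; 2NF holds.

2NF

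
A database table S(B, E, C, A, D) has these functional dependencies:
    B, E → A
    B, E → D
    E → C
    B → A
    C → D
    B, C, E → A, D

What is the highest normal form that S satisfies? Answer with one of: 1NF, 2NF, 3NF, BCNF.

1NF

Candidate key: {B, E}. Prime attributes: {B, E}.
E → C: {E}⁺ = {C, D, E}, which is not all of the attributes, so the left side is not a superkey — BCNF is violated.
E → C determines the non-prime attribute {C} from a non-superkey — 3NF is violated.
The proper key subset {B} of {B, E} determines non-prime {A}, so the relation is not even in 2NF.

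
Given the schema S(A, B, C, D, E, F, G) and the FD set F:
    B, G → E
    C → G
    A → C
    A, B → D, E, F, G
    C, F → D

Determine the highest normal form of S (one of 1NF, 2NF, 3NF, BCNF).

Candidate key: {A, B}. Prime attributes: {A, B}.
For B, G → E we have {B, G}⁺ = {B, E, G}; {B, G} is not a superkey, so BCNF fails.
B, G → E determines the non-prime attribute {E} from a non-superkey — 3NF is violated.
The proper key subset {A} of {A, B} determines non-prime {C, G}, so the relation is not even in 2NF.

1NF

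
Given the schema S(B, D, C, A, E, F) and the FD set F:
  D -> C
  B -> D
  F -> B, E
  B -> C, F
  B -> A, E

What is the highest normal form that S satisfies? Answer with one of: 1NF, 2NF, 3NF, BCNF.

Candidate keys: {B}, {F}. Prime attributes: {B, F}.
D -> C breaks BCNF: {D}⁺ = {C, D}, so {D} is not a superkey.
D -> C determines the non-prime attribute {C} from a non-superkey — 3NF is violated.
With only single-attribute keys there can be no partial dependency, so 2NF holds.

2NF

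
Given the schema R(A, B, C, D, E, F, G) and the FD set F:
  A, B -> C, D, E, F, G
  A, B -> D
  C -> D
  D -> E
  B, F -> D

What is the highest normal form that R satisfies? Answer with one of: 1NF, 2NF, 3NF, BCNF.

Candidate key: {A, B}. Prime attributes: {A, B}.
C -> D breaks BCNF: {C}⁺ = {C, D, E}, so {C} is not a superkey.
Because {D} is non-prime and the left side of C -> D is not a superkey, the relation is not in 3NF.
No non-prime attribute depends on a proper subset of any candidate key, so 2NF holds.

2NF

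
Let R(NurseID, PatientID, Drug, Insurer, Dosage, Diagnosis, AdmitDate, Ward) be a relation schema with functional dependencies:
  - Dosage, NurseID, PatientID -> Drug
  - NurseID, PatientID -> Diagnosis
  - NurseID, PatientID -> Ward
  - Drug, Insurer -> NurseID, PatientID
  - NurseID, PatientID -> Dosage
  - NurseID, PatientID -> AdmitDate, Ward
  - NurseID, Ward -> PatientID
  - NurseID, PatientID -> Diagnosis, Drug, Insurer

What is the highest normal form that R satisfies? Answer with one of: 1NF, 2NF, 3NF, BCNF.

Candidate keys: {Drug, Insurer}, {NurseID, PatientID}, {NurseID, Ward}. Prime attributes: {Drug, Insurer, NurseID, PatientID, Ward}.
Every FD has a superkey on the left, so the relation is in BCNF.

BCNF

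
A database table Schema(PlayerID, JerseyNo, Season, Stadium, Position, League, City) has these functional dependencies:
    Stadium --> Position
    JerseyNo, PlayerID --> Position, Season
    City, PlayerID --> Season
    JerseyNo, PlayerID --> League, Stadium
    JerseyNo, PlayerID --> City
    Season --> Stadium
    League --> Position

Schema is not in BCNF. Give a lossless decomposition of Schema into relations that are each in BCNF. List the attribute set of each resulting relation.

Candidate key of the original relation: {JerseyNo, PlayerID}.
In {City, JerseyNo, League, PlayerID, Position, Season, Stadium}, {Stadium} is not a superkey ({Stadium}⁺ restricted to this set is {Position, Stadium}), so split on Stadium --> Position into {Position, Stadium} and {City, JerseyNo, League, PlayerID, Season, Stadium}.
{Position, Stadium} has no BCNF violation.
In {City, JerseyNo, League, PlayerID, Season, Stadium}, {City, PlayerID} is not a superkey ({City, PlayerID}⁺ restricted to this set is {City, PlayerID, Season, Stadium}), so split on City, PlayerID --> Season, Stadium into {City, PlayerID, Season, Stadium} and {City, JerseyNo, League, PlayerID}.
In {City, PlayerID, Season, Stadium}, {Season} is not a superkey ({Season}⁺ restricted to this set is {Season, Stadium}), so split on Season --> Stadium into {Season, Stadium} and {City, PlayerID, Season}.
{Season, Stadium} has no BCNF violation.
{City, PlayerID, Season} has no BCNF violation.
{City, JerseyNo, League, PlayerID} has no BCNF violation.

{City, JerseyNo, League, PlayerID}; {City, PlayerID, Season}; {Position, Stadium}; {Season, Stadium}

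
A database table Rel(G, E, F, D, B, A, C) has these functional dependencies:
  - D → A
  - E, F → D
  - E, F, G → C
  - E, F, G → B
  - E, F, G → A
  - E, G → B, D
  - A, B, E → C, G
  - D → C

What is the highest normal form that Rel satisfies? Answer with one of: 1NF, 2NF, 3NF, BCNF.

Candidate keys: {B, E, F}, {E, F, G}. Prime attributes: {B, E, F, G}.
D → A breaks BCNF: {D}⁺ = {A, C, D}, so {D} is not a superkey.
D → A has non-prime {A} on the right and a non-superkey on the left, so 3NF fails.
The proper key subset {E, F} of {B, E, F} determines non-prime {A, C, D}, so the relation is not even in 2NF.

1NF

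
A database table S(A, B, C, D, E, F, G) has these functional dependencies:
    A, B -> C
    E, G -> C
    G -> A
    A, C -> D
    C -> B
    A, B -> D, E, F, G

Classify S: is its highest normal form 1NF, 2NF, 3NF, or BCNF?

Candidate keys: {A, B}, {A, C}, {B, G}, {C, G}, {E, G}. Prime attributes: {A, B, C, E, G}.
G -> A: {G}⁺ = {A, G}, which is not all of the attributes, so the left side is not a superkey — BCNF is violated.
Its right-hand attributes {A} are all prime, as are those of every other non-superkey FD — the relation is in 3NF.

3NF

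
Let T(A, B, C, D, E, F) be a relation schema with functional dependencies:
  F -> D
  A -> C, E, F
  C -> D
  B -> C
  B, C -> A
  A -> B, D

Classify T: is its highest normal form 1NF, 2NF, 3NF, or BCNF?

Candidate keys: {A}, {B}. Prime attributes: {A, B}.
For F -> D we have {F}⁺ = {D, F}; {F} is not a superkey, so BCNF fails.
F -> D determines the non-prime attribute {D} from a non-superkey — 3NF is violated.
Every candidate key is a single attribute, so no partial dependency is possible; 2NF holds.

2NF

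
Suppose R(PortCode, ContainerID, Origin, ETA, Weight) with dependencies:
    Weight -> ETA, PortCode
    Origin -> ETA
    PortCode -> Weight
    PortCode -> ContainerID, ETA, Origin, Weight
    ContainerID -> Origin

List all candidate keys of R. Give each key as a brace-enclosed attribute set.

{PortCode}⁺ = {ContainerID, ETA, Origin, PortCode, Weight}, which is every attribute, so {PortCode} is a candidate key.
{Weight}⁺ = {ContainerID, ETA, Origin, PortCode, Weight}, which is every attribute, so {Weight} is a candidate key.
Any other superkey properly contains one of these, so there are no further candidate keys.

{PortCode}, {Weight}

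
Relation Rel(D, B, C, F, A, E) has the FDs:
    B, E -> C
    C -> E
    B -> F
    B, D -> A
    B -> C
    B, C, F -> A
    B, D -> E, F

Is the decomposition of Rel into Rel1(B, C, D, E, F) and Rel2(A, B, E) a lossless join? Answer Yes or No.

Yes

Common attributes: {B, E}; their closure is {A, B, C, E, F}.
Rel2 is contained in that closure, so Rel1 ∩ Rel2 -> Rel2 holds and the join is lossless.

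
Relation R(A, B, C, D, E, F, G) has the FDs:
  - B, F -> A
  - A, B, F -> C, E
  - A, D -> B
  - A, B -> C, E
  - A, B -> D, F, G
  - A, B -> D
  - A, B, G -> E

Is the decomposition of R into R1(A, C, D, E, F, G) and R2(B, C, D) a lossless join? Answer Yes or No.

No

Common attributes: {C, D}; their closure is {C, D}.
The closure covers neither R1 nor R2 entirely; the join is not lossless.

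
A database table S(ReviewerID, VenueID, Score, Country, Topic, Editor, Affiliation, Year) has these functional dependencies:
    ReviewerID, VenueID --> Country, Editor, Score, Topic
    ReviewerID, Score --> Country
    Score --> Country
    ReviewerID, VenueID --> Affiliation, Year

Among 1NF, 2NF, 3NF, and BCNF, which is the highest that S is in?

2NF

Candidate key: {ReviewerID, VenueID}. Prime attributes: {ReviewerID, VenueID}.
ReviewerID, Score --> Country: {ReviewerID, Score}⁺ = {Country, ReviewerID, Score}, which is not all of the attributes, so the left side is not a superkey — BCNF is violated.
ReviewerID, Score --> Country has non-prime {Country} on the right and a non-superkey on the left, so 3NF fails.
No non-prime attribute depends on a proper subset of any candidate key, so 2NF holds.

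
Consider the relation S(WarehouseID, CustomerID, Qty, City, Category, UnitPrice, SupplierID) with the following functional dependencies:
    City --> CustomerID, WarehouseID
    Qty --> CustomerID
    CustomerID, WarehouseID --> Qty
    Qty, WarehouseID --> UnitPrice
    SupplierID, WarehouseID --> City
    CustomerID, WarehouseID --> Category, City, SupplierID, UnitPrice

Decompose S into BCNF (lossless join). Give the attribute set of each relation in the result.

Candidate keys of the original relation: {City}, {CustomerID, WarehouseID}, {Qty, WarehouseID}, {SupplierID, WarehouseID}.
Within {Category, City, CustomerID, Qty, SupplierID, UnitPrice, WarehouseID}: {Qty}⁺ ∩ {Category, City, CustomerID, Qty, SupplierID, UnitPrice, WarehouseID} = {CustomerID, Qty}, not the whole set, so Qty --> CustomerID violates BCNF; decompose into {CustomerID, Qty} and {Category, City, Qty, SupplierID, UnitPrice, WarehouseID}.
{CustomerID, Qty}: every determinant is a superkey — BCNF.
{Category, City, Qty, SupplierID, UnitPrice, WarehouseID}: every determinant is a superkey — BCNF.

{Category, City, Qty, SupplierID, UnitPrice, WarehouseID}; {CustomerID, Qty}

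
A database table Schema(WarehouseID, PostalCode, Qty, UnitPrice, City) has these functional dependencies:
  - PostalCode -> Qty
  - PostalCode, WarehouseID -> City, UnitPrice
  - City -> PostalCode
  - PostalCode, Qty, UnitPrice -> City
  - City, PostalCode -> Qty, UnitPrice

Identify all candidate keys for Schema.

No FD produces {WarehouseID}, so it must be in every candidate key.
{City, WarehouseID}⁺ = {City, PostalCode, Qty, UnitPrice, WarehouseID} — all of the relation — so {City, WarehouseID} is a candidate key.
{PostalCode, WarehouseID}⁺ = {City, PostalCode, Qty, UnitPrice, WarehouseID} — all of the relation — so {PostalCode, WarehouseID} is a candidate key.
No proper subset of any of these is a key, and no other minimal superkey exists.

{City, WarehouseID}, {PostalCode, WarehouseID}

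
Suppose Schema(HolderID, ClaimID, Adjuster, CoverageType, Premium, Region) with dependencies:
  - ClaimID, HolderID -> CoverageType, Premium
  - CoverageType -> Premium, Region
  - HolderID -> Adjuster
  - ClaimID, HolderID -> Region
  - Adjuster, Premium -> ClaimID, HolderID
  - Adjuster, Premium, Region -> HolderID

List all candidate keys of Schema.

{Adjuster, CoverageType}⁺ = {Adjuster, ClaimID, CoverageType, HolderID, Premium, Region}, which is every attribute, so {Adjuster, CoverageType} is a candidate key.
{Adjuster, Premium}⁺ = {Adjuster, ClaimID, CoverageType, HolderID, Premium, Region}, which is every attribute, so {Adjuster, Premium} is a candidate key.
{ClaimID, HolderID}⁺ = {Adjuster, ClaimID, CoverageType, HolderID, Premium, Region}, which is every attribute, so {ClaimID, HolderID} is a candidate key.
{CoverageType, HolderID}⁺ = {Adjuster, ClaimID, CoverageType, HolderID, Premium, Region}, which is every attribute, so {CoverageType, HolderID} is a candidate key.
{HolderID, Premium}⁺ = {Adjuster, ClaimID, CoverageType, HolderID, Premium, Region}, which is every attribute, so {HolderID, Premium} is a candidate key.
These are minimal and exhaustive — every other superkey contains one of them.

{Adjuster, CoverageType}, {Adjuster, Premium}, {ClaimID, HolderID}, {CoverageType, HolderID}, {HolderID, Premium}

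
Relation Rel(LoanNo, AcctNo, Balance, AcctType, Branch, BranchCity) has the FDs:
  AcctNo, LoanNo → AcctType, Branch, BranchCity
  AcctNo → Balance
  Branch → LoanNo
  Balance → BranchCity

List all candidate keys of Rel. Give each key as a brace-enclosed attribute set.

No FD produces {AcctNo}, so it must be in every candidate key.
{AcctNo, Branch}⁺ = {AcctNo, AcctType, Balance, Branch, BranchCity, LoanNo} — all of the relation — so {AcctNo, Branch} is a candidate key.
{AcctNo, LoanNo}⁺ = {AcctNo, AcctType, Balance, Branch, BranchCity, LoanNo} — all of the relation — so {AcctNo, LoanNo} is a candidate key.
No proper subset of any of these is a key, and no other minimal superkey exists.

{AcctNo, Branch}, {AcctNo, LoanNo}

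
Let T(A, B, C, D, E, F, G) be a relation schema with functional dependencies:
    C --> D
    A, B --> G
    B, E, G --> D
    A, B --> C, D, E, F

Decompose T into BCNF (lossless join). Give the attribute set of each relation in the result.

{A, B, C, E, F, G}; {C, D}

Candidate key of the original relation: {A, B}.
In {A, B, C, D, E, F, G}, {C} is not a superkey ({C}⁺ restricted to this set is {C, D}), so split on C --> D into {C, D} and {A, B, C, E, F, G}.
{C, D}: every determinant is a superkey — BCNF.
{A, B, C, E, F, G}: every determinant is a superkey — BCNF.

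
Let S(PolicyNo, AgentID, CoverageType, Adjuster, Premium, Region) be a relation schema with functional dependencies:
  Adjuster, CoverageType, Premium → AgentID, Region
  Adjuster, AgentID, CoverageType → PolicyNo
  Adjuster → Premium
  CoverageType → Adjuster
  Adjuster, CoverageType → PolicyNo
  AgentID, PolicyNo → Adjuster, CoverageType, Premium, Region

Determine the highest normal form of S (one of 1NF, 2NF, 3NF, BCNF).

2NF

Candidate keys: {AgentID, PolicyNo}, {CoverageType}. Prime attributes: {AgentID, CoverageType, PolicyNo}.
For Adjuster → Premium we have {Adjuster}⁺ = {Adjuster, Premium}; {Adjuster} is not a superkey, so BCNF fails.
Adjuster → Premium determines the non-prime attribute {Premium} from a non-superkey — 3NF is violated.
No proper subset of a key has a non-prime attribute in its closure, so there is no partial dependency; 2NF holds.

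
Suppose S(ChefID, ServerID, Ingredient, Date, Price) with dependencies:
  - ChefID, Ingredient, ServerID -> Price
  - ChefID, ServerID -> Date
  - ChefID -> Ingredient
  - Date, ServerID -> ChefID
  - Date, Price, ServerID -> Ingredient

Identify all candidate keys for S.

{ServerID} never appears on the right of any FD, so every key must include it.
{ChefID, ServerID}⁺ = {ChefID, Date, Ingredient, Price, ServerID}, which is every attribute, so {ChefID, ServerID} is a candidate key.
{Date, ServerID}⁺ = {ChefID, Date, Ingredient, Price, ServerID}, which is every attribute, so {Date, ServerID} is a candidate key.
Any other superkey properly contains one of these, so there are no further candidate keys.

{ChefID, ServerID}, {Date, ServerID}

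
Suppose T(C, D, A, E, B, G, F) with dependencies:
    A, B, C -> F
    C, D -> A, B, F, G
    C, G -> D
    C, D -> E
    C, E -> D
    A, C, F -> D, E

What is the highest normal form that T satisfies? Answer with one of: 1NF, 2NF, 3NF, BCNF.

Candidate keys: {A, B, C}, {A, C, F}, {C, D}, {C, E}, {C, G}. Prime attributes: {A, B, C, D, E, F, G}.
The left-hand side of every FD is a superkey, so BCNF is satisfied.

BCNF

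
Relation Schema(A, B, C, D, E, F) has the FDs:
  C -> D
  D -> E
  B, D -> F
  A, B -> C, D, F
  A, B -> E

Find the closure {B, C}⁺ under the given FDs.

{B, C, D, E, F}

Start with {B, C}.
C -> D applies; add {D} → now {B, C, D}.
D -> E applies; add {E} → now {B, C, D, E}.
B, D -> F applies; add {F} → now {B, C, D, E, F}.
No further FD applies.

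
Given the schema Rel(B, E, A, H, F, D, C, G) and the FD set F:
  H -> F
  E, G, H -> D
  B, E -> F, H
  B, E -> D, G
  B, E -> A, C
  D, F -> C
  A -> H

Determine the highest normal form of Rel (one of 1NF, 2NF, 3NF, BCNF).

2NF

Candidate key: {B, E}. Prime attributes: {B, E}.
H -> F breaks BCNF: {H}⁺ = {F, H}, so {H} is not a superkey.
H -> F determines the non-prime attribute {F} from a non-superkey — 3NF is violated.
Checking every proper subset of each key, none determines a non-prime attribute — 2NF is satisfied.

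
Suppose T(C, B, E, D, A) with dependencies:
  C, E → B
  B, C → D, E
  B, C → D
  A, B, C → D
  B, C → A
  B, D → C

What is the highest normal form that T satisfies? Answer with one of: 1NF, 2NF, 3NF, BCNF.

BCNF

Candidate keys: {B, C}, {B, D}, {C, E}. Prime attributes: {B, C, D, E}.
Each dependency's left side is a superkey — BCNF holds.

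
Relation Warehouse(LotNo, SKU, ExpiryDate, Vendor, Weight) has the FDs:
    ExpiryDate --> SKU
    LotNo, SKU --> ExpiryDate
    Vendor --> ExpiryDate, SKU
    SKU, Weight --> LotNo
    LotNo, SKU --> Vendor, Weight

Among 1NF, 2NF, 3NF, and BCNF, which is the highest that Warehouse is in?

3NF

Candidate keys: {ExpiryDate, LotNo}, {ExpiryDate, Weight}, {LotNo, SKU}, {LotNo, Vendor}, {SKU, Weight}, {Vendor, Weight}. Prime attributes: {ExpiryDate, LotNo, SKU, Vendor, Weight}.
For ExpiryDate --> SKU we have {ExpiryDate}⁺ = {ExpiryDate, SKU}; {ExpiryDate} is not a superkey, so BCNF fails.
But every attribute on its right side ({SKU}) is prime, and the same holds for every other non-superkey FD, so 3NF still holds.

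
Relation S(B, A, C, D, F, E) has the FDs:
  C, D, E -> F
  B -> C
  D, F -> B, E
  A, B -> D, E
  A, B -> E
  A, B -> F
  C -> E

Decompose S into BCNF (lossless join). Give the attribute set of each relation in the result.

{A, C, D}; {B, C}; {B, D, F}; {C, E}

Candidate keys of the original relation: {A, B}, {A, C, D}, {A, D, F}.
In {A, B, C, D, E, F}, {C, D, E} is not a superkey ({C, D, E}⁺ restricted to this set is {B, C, D, E, F}), so split on C, D, E -> B, F into {B, C, D, E, F} and {A, C, D, E}.
In {B, C, D, E, F}, {B} is not a superkey ({B}⁺ restricted to this set is {B, C, E}), so split on B -> C, E into {B, C, E} and {B, D, F}.
In {B, C, E}, {C} is not a superkey ({C}⁺ restricted to this set is {C, E}), so split on C -> E into {C, E} and {B, C}.
{C, E}: every determinant is a superkey — BCNF.
{B, C}: every determinant is a superkey — BCNF.
{B, D, F}: every determinant is a superkey — BCNF.
In {A, C, D, E}, {C} is not a superkey ({C}⁺ restricted to this set is {C, E}), so split on C -> E into {C, E} and {A, C, D}.
{C, E}: every determinant is a superkey — BCNF.
{A, C, D}: every determinant is a superkey — BCNF.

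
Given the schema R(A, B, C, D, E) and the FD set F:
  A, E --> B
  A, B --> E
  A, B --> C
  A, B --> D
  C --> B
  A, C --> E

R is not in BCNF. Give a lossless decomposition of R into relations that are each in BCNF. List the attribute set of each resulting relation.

Candidate keys of the original relation: {A, B}, {A, C}, {A, E}.
{A, B, C, D, E}: {C} determines {B, C} here but is not a superkey — split on C --> B, giving {B, C} and {A, C, D, E}.
{B, C} is in BCNF.
{A, C, D, E} is in BCNF.

{A, C, D, E}; {B, C}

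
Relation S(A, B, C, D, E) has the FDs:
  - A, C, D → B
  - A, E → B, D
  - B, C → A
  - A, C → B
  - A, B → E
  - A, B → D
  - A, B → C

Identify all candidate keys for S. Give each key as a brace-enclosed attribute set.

{A, B} is a candidate key since {A, B}⁺ = {A, B, C, D, E} covers every attribute.
{A, C} is a candidate key since {A, C}⁺ = {A, B, C, D, E} covers every attribute.
{A, E} is a candidate key since {A, E}⁺ = {A, B, C, D, E} covers every attribute.
{B, C} is a candidate key since {B, C}⁺ = {A, B, C, D, E} covers every attribute.
These are minimal and exhaustive — every other superkey contains one of them.

{A, B}, {A, C}, {A, E}, {B, C}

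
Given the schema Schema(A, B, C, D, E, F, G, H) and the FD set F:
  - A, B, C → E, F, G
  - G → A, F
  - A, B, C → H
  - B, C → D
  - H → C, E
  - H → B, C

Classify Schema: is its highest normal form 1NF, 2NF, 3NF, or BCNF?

1NF

Candidate keys: {A, B, C}, {A, H}, {B, C, G}, {G, H}. Prime attributes: {A, B, C, G, H}.
G → A, F breaks BCNF: {G}⁺ = {A, F, G}, so {G} is not a superkey.
G → A, F has non-prime {F} on the right and a non-superkey on the left, so 3NF fails.
Since {H} ⊂ {A, H} and {H}⁺ ⊇ {D, E} with {D, E} non-prime, there is a partial dependency; 2NF fails.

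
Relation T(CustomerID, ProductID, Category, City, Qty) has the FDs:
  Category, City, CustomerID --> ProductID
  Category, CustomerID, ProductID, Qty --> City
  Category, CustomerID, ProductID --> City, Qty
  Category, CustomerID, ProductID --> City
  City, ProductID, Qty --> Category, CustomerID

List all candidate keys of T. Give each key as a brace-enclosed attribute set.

{Category, City, CustomerID} is a candidate key since {Category, City, CustomerID}⁺ = {Category, City, CustomerID, ProductID, Qty} covers every attribute.
{Category, CustomerID, ProductID} is a candidate key since {Category, CustomerID, ProductID}⁺ = {Category, City, CustomerID, ProductID, Qty} covers every attribute.
{City, ProductID, Qty} is a candidate key since {City, ProductID, Qty}⁺ = {Category, City, CustomerID, ProductID, Qty} covers every attribute.
No proper subset of any of these is a key, and no other minimal superkey exists.

{Category, City, CustomerID}, {Category, CustomerID, ProductID}, {City, ProductID, Qty}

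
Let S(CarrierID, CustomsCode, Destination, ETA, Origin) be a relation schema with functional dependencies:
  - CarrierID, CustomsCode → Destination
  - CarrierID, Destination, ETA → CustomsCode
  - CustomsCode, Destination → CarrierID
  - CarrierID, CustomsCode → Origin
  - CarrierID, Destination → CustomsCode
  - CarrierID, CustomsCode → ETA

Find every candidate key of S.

{CarrierID, CustomsCode}⁺ = {CarrierID, CustomsCode, Destination, ETA, Origin} — all of the relation — so {CarrierID, CustomsCode} is a candidate key.
{CarrierID, Destination}⁺ = {CarrierID, CustomsCode, Destination, ETA, Origin} — all of the relation — so {CarrierID, Destination} is a candidate key.
{CustomsCode, Destination}⁺ = {CarrierID, CustomsCode, Destination, ETA, Origin} — all of the relation — so {CustomsCode, Destination} is a candidate key.
Any other superkey properly contains one of these, so there are no further candidate keys.

{CarrierID, CustomsCode}, {CarrierID, Destination}, {CustomsCode, Destination}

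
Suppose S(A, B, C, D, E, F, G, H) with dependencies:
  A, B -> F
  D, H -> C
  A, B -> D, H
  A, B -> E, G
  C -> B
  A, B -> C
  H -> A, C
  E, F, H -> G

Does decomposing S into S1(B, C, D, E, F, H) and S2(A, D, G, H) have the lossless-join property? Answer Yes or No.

S1 ∩ S2 = {D, H}; its closure under F is {A, B, C, D, E, F, G, H}.
This includes all of S1, so the common attributes are a superkey of S1 — the join is lossless.

Yes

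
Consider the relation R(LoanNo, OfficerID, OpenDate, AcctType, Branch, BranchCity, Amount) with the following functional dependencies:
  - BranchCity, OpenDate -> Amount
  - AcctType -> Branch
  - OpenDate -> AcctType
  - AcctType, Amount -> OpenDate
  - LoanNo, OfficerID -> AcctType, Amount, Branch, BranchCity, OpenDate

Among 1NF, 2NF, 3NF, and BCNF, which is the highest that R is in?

2NF

Candidate key: {LoanNo, OfficerID}. Prime attributes: {LoanNo, OfficerID}.
BranchCity, OpenDate -> Amount: {BranchCity, OpenDate}⁺ = {AcctType, Amount, Branch, BranchCity, OpenDate}, which is not all of the attributes, so the left side is not a superkey — BCNF is violated.
Because {Amount} is non-prime and the left side of BranchCity, OpenDate -> Amount is not a superkey, the relation is not in 3NF.
No proper subset of a key has a non-prime attribute in its closure, so there is no partial dependency; 2NF holds.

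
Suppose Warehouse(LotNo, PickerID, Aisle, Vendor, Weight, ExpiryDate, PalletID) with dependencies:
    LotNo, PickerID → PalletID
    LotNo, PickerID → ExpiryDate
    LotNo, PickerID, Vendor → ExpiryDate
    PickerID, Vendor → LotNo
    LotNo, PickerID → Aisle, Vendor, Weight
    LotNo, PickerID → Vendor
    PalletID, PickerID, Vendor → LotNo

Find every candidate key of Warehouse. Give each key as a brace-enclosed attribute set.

Attributes never on any right-hand side: {PickerID} — every candidate key must contain it.
{LotNo, PickerID}⁺ = {Aisle, ExpiryDate, LotNo, PalletID, PickerID, Vendor, Weight} — all of the relation — so {LotNo, PickerID} is a candidate key.
{PickerID, Vendor}⁺ = {Aisle, ExpiryDate, LotNo, PalletID, PickerID, Vendor, Weight} — all of the relation — so {PickerID, Vendor} is a candidate key.
No proper subset of any of these is a key, and no other minimal superkey exists.

{LotNo, PickerID}, {PickerID, Vendor}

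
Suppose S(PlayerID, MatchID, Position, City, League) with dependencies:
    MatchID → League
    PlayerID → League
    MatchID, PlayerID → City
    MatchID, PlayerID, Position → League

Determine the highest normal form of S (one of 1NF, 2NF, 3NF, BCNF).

Candidate key: {MatchID, PlayerID, Position}. Prime attributes: {MatchID, PlayerID, Position}.
MatchID → League: {MatchID}⁺ = {League, MatchID}, which is not all of the attributes, so the left side is not a superkey — BCNF is violated.
Because {League} is non-prime and the left side of MatchID → League is not a superkey, the relation is not in 3NF.
{MatchID} is a proper subset of the key {MatchID, PlayerID, Position}, and {MatchID}⁺ contains the non-prime attribute {League} — a partial dependency, so 2NF is violated.

1NF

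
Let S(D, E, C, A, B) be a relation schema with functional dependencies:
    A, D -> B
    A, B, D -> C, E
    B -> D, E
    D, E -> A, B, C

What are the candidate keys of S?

{A, D}, {B}, {D, E}

Closure of {B} is {A, B, C, D, E}, the whole schema; {B} is a candidate key.
Closure of {A, D} is {A, B, C, D, E}, the whole schema; {A, D} is a candidate key.
Closure of {D, E} is {A, B, C, D, E}, the whole schema; {D, E} is a candidate key.
No proper subset of any of these is a key, and no other minimal superkey exists.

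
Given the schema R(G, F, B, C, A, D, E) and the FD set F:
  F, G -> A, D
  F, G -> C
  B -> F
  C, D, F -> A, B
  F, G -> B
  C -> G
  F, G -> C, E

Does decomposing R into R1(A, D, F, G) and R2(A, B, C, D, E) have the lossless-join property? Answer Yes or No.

No

The shared attributes are {A, D} and {A, D}⁺ = {A, D}.
The closure covers neither R1 nor R2 entirely; the join is not lossless.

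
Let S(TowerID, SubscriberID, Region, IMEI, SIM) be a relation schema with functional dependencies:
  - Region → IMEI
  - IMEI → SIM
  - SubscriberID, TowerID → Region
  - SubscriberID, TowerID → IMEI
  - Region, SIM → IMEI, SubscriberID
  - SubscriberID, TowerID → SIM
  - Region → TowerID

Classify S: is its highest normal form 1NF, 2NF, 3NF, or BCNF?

2NF

Candidate keys: {Region}, {SubscriberID, TowerID}. Prime attributes: {Region, SubscriberID, TowerID}.
For IMEI → SIM we have {IMEI}⁺ = {IMEI, SIM}; {IMEI} is not a superkey, so BCNF fails.
IMEI → SIM has non-prime {SIM} on the right and a non-superkey on the left, so 3NF fails.
Checking every proper subset of each key, none determines a non-prime attribute — 2NF is satisfied.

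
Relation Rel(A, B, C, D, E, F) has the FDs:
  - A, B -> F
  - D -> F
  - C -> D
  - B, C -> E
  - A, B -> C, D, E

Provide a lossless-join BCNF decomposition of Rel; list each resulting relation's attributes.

{A, B, C}; {B, C, E}; {C, D}; {D, F}

Candidate key of the original relation: {A, B}.
Within {A, B, C, D, E, F}: {D}⁺ ∩ {A, B, C, D, E, F} = {D, F}, not the whole set, so D -> F violates BCNF; decompose into {D, F} and {A, B, C, D, E}.
{D, F} has no BCNF violation.
Within {A, B, C, D, E}: {C}⁺ ∩ {A, B, C, D, E} = {C, D}, not the whole set, so C -> D violates BCNF; decompose into {C, D} and {A, B, C, E}.
{C, D} has no BCNF violation.
Within {A, B, C, E}: {B, C}⁺ ∩ {A, B, C, E} = {B, C, E}, not the whole set, so B, C -> E violates BCNF; decompose into {B, C, E} and {A, B, C}.
{B, C, E} has no BCNF violation.
{A, B, C} has no BCNF violation.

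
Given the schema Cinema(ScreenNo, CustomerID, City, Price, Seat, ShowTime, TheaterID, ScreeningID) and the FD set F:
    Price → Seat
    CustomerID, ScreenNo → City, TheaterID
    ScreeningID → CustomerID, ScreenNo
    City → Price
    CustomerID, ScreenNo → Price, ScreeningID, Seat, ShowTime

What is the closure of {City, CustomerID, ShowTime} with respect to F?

{City, CustomerID, Price, Seat, ShowTime}

Start with {City, CustomerID, ShowTime}.
City → Price applies; add {Price} → now {City, CustomerID, Price, ShowTime}.
Price → Seat applies; add {Seat} → now {City, CustomerID, Price, Seat, ShowTime}.
No further FD applies.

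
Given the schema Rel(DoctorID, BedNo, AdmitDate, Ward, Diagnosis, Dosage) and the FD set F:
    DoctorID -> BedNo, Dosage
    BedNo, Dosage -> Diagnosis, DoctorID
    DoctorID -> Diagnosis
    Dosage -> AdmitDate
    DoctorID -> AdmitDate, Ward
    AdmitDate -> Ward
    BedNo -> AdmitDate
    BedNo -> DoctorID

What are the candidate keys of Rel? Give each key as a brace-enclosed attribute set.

Closure of {BedNo} is {AdmitDate, BedNo, Diagnosis, DoctorID, Dosage, Ward}, the whole schema; {BedNo} is a candidate key.
Closure of {DoctorID} is {AdmitDate, BedNo, Diagnosis, DoctorID, Dosage, Ward}, the whole schema; {DoctorID} is a candidate key.
These are minimal and exhaustive — every other superkey contains one of them.

{BedNo}, {DoctorID}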